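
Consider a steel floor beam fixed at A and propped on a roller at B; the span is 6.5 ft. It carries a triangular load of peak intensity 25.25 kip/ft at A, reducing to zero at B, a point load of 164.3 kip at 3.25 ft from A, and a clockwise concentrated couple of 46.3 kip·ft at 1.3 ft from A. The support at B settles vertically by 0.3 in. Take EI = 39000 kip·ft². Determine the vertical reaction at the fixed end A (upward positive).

R_A = 185.4 kip

Choose R_B as the redundant. The primary structure is the cantilever fixed at A.
Free-end deflection of the primary structure under the applied loading (downward +):
  triangular load, peak 25.25 at the fixed end: w₀L⁴/(30EI) = 1502/EI
  point load 164.3 at a = 3.25: Pa²(3L − a)/(6EI) = 4700/EI
  clockwise couple 46.3 at a = 1.3: M₀a(2L − a)/(2EI) = 352.1/EI
  δ_0 = 6555/EI
Flexibility coefficient — unit upward force at B: δ_{BB} = L³/(3EI) = 91.54/EI.
With EI = 39000 kip·ft²: δ_0 = 0.16807 ft and δ_{BB} = 0.002347 ft/kip.
Compatibility — the beam at B must follow the support down by 0.025 ft: δ_0 − R_B·δ_{BB} = 0.025, so R_B = (0.16807 − 0.025)/0.002347 = 60.95 kip.
Vertical equilibrium: R_A = ΣP − R_B = 246.4 − 60.95 = 185.4 kip.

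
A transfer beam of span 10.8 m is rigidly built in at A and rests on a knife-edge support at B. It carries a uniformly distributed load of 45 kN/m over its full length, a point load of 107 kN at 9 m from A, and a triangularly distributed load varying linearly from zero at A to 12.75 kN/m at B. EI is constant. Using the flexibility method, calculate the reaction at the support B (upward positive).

Release the roller at B. Primary structure: cantilever fixed at A.
Deflection at B on the released cantilever, summing each load's contribution:
  UDL 45: wL⁴/(8EI) = 76528/EI
  point load 107 at a = 9: Pa²(3L − a)/(6EI) = 33801/EI
  triangular load, peak 12.75 at the free end: 11w₀L⁴/(120EI) = 15901/EI
  δ_0 = 126230/EI
Tip deflection under a unit load at B: L³/(3EI) = 419.9/EI.
The prop prevents deflection at B: R_B = δ_0/δ_{BB} = 126230/419.9 = 300.6 kN.

R_B = 300.6 kN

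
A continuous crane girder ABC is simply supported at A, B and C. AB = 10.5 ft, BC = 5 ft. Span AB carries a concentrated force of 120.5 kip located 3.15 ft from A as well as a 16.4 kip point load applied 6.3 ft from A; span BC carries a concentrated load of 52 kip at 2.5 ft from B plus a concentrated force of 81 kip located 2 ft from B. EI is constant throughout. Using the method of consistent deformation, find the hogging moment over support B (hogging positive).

Take M_B as the redundant. Released structure: two simple spans AB and BC with a hinge at B.
Discontinuity in slope at B on the released structure — sum the simple-span end rotations:
  span AB: point load 120.5 at a = 3.15: Pab(L + a)/(6LEI) = 604.5/EI
  span AB: point load 16.4 at a = 6.3: Pab(L + a)/(6LEI) = 115.7/EI
  span BC: point load 52 at a = 2.5: Pab(L + b)/(6LEI) = 81.25/EI
  span BC: point load 81 at a = 2: Pab(L + b)/(6LEI) = 129.6/EI
  relative rotation θ_0 = (720.2 + 210.8)/EI = 931/EI
A unit hogging moment at B produces rotation L₁/(3EI) + L₂/(3EI) = 5.167/EI.
Slope continuity at B: θ_0 = M_B·5.167/EI, so M_B = 931/5.167 = 180.2 kip·ft (hogging).

M_B = 180.2 kip·ft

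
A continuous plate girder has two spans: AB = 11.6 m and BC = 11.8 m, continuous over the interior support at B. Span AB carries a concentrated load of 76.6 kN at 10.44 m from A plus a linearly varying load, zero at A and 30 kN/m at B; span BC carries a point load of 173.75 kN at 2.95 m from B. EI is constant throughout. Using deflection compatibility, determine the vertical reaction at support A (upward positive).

Take M_B as the redundant. Released structure: two simple spans AB and BC with a hinge at B.
Discontinuity in slope at B on the released structure — sum the simple-span end rotations:
  span AB: point load 76.6 at a = 10.44: Pab(L + a)/(6LEI) = 293.8/EI
  span AB: triangular load, peak 30: w₀L³/(45EI) = 1041/EI
  span BC: point load 173.75 at a = 2.95: Pab(L + b)/(6LEI) = 1323/EI
  relative rotation θ_0 = (1334 + 1323)/EI = 2657/EI
A unit hogging moment at B produces rotation L₁/(3EI) + L₂/(3EI) = 7.8/EI.
Slope continuity at B: θ_0 = M_B·7.8/EI, so M_B = 2657/7.8 = 340.7 kN·m (hogging).
Span AB, ΣM about A with M_B applied at B: R_B^{AB}·11.6 = 2145 + 340.7, so R_B^{AB} = 214.3 kN and R_A = 250.6 − 214.3 = 36.29 kN.

R_A = 36.29 kN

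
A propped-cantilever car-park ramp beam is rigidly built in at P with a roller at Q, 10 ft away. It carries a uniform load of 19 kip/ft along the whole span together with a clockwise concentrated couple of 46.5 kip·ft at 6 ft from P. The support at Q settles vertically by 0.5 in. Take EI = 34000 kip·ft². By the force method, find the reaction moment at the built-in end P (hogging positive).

Remove the prop at Q; the released (primary) structure is a cantilever built in at P.
Primary-structure tip deflection at Q by superposition:
  UDL 19: wL⁴/(8EI) = 23750/EI
  clockwise couple 46.5 at a = 6: M₀a(2L − a)/(2EI) = 1953/EI
  δ_0 = 25703/EI
Flexibility coefficient — unit upward force at Q: δ_{QQ} = L³/(3EI) = 333.3/EI.
With EI = 34000 kip·ft²: δ_0 = 0.75597 ft and δ_{QQ} = 0.009804 ft/kip.
Compatibility — the beam at Q must follow the support down by 0.04167 ft: δ_0 − R_Q·δ_{QQ} = 0.04167, so R_Q = (0.75597 − 0.04167)/0.009804 = 72.86 kip.
Moment equilibrium about P: M_P = Σ(load moments about P) − R_Q·L = 996.5 − 72.86×10 = 267.9 kip·ft.

M_P = 267.9 kip·ft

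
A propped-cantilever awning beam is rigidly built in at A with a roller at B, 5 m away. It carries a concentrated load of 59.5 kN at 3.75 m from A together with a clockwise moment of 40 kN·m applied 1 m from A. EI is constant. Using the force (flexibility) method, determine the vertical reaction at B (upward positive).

R_B = 41.97 kN

Release the roller at B. Primary structure: cantilever fixed at A.
Downward deflection at the released point B due to the loads:
  point load 59.5 at a = 3.75: Pa²(3L − a)/(6EI) = 1569/EI
  clockwise couple 40 at a = 1: M₀a(2L − a)/(2EI) = 180/EI
  δ_0 = 1749/EI
Flexibility coefficient — unit upward force at B: δ_{BB} = L³/(3EI) = 41.67/EI.
Compatibility at B: δ_0 − R_B·δ_{BB} = 0, so R_B = 1749/41.67 = 41.97 kN.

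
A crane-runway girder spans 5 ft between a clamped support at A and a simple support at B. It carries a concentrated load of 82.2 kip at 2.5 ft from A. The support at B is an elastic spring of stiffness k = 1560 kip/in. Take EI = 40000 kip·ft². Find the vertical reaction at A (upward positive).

R_A = 57.77 kip

Release the roller at B. Primary structure: cantilever fixed at A.
Primary-structure tip deflection at B by superposition:
  point load 82.2 at a = 2.5: Pa²(3L − a)/(6EI) = 1070/EI
Flexibility coefficient — unit upward force at B: δ_{BB} = L³/(3EI) = 41.67/EI.
With EI = 40000 kip·ft²: δ_0 = 0.026758 ft and δ_{BB} = 0.001042 ft/kip.
Compatibility — the spring shortens by R_B/k under the reaction it provides: δ_0 − R_B·δ_{BB} = R_B/k. With 1/k = 1/(1560×12) ft/kip = 0.000053 ft/kip, R_B = δ_0 / (δ_{BB} + 1/k) = 0.026758 / (0.001042 + 0.000053) = 24.43 kip.
Vertical equilibrium: R_A = ΣP − R_B = 82.2 − 24.43 = 57.77 kip.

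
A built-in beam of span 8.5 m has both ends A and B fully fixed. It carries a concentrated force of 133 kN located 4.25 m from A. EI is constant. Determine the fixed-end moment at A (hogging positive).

M_A = 141.3 kN·m

Take the two fixed-end moments M_A, M_B as redundants; the released structure is the simple span AB.
Simple-span end rotations at A and B under the given loads:
  at A: point load 133 at a = 4.25: Pab(L + b)/(6LEI) = 600.6/EI
  at B: point load 133 at a = 4.25: Pab(L + a)/(6LEI) = 600.6/EI
  θ_A0 = 600.6/EI,  θ_B0 = 600.6/EI
Flexibility coefficients: a unit moment at one end gives L/(3EI) there and L/(6EI) at the far end, so f₁₁ = f₂₂ = 2.833/EI and f₁₂ = f₂₁ = 1.417/EI.
Compatibility — zero rotation at each built-in end:
  2.833 M_A + 1.417 M_B = 600.6
  1.417 M_A + 2.833 M_B = 600.6
Solving the pair gives M_A = 141.3 kN·m and M_B = 141.3 kN·m (hogging).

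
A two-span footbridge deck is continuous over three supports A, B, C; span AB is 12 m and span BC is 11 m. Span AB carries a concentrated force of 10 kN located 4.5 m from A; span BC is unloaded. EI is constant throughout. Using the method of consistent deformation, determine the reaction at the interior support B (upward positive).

R_B = 5.508 kN

Insert a hinge at B; M_B is the redundant, and each span becomes simply supported.
Discontinuity in slope at B on the released structure — sum the simple-span end rotations:
  span AB: point load 10 at a = 4.5: Pab(L + a)/(6LEI) = 77.34/EI
  relative rotation θ_0 = (77.34 + 0)/EI = 77.34/EI
A unit hogging moment at B produces rotation L₁/(3EI) + L₂/(3EI) = 7.667/EI.
Compatibility: M_B·(L₁+L₂)/(3EI) = θ_0, giving M_B = 10.09 kN·m (hogging).
Span AB, ΣM about A with M_B applied at B: R_B^{AB}·12 = 45 + 10.09, so R_B^{AB} = 4.591 kN and R_A = 10 − 4.591 = 5.409 kN.
Span BC, ΣM about C: R_B^{BC}·11 = 0 + 10.09, so R_B^{BC} = 0.9171 kN and R_C = 0 − 0.9171 = -0.9171 kN.
R_B = 4.591 + 0.9171 = 5.508 kN.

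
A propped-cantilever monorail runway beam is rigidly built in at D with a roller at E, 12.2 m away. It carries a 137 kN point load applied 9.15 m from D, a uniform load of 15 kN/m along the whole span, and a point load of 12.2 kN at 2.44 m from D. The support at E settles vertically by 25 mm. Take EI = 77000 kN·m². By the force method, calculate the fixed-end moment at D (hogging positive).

Choose R_E as the redundant. The primary structure is the cantilever fixed at D.
Deflection at E on the released cantilever, summing each load's contribution:
  point load 137 at a = 9.15: Pa²(3L − a)/(6EI) = 52475/EI
  UDL 15: wL⁴/(8EI) = 41538/EI
  point load 12.2 at a = 2.44: Pa²(3L − a)/(6EI) = 413.5/EI
  δ_0 = 94426/EI
Flexibility coefficient — unit upward force at E: δ_{EE} = L³/(3EI) = 605.3/EI.
With EI = 77000 kN·m²: δ_0 = 1.2263 m and δ_{EE} = 0.007861 m/kN.
Compatibility — the beam at E must follow the support down by 0.025 m: δ_0 − R_E·δ_{EE} = 0.025, so R_E = (1.2263 − 0.025)/0.007861 = 152.8 kN.
Moment equilibrium about D: M_D = Σ(load moments about D) − R_E·L = 2400 − 152.8×12.2 = 535.2 kN·m.

M_D = 535.2 kN·m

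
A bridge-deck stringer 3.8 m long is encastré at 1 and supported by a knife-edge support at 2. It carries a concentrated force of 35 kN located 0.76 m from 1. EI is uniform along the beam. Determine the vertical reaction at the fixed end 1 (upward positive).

R_1 = 33.04 kN

Release the roller at 2. Primary structure: cantilever fixed at 1.
Downward deflection at the released point 2 due to the loads:
  point load 35 at a = 0.76: Pa²(3L − a)/(6EI) = 35.85/EI
Flexibility coefficient — unit upward force at 2: δ_{22} = L³/(3EI) = 18.29/EI.
Compatibility at 2: δ_0 − R_2·δ_{22} = 0, so R_2 = 35.85/18.29 = 1.96 kN.
Vertical equilibrium: R_1 = ΣP − R_2 = 35 − 1.96 = 33.04 kN.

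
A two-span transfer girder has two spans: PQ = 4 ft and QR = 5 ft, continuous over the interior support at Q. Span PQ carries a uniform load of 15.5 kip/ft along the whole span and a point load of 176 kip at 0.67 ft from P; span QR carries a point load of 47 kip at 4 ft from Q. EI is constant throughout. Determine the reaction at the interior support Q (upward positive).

Take M_Q as the redundant. Released structure: two simple spans PQ and QR with a hinge at Q.
Rotations at Q on the released spans (each span's end-slope, ×1/EI):
  span PQ: UDL 15.5: wL³/(24EI) = 41.33/EI
  span PQ: point load 176 at a = 0.67: Pab(L + a)/(6LEI) = 76.41/EI
  span QR: point load 47 at a = 4: Pab(L + b)/(6LEI) = 37.6/EI
  relative rotation θ_0 = (117.7 + 37.6)/EI = 155.3/EI
A unit hogging moment at Q produces rotation L₁/(3EI) + L₂/(3EI) = 3/EI.
Compatibility: M_Q·(L₁+L₂)/(3EI) = θ_0, giving M_Q = 51.78 kip·ft (hogging).
Span PQ, ΣM about P with M_Q applied at Q: R_Q^{PQ}·4 = 241.9 + 51.78, so R_Q^{PQ} = 73.43 kip and R_P = 238 − 73.43 = 164.6 kip.
Span QR, ΣM about R: R_Q^{QR}·5 = 47 + 51.78, so R_Q^{QR} = 19.76 kip and R_R = 47 − 19.76 = 27.24 kip.
R_Q = 73.43 + 19.76 = 93.18 kip.

R_Q = 93.18 kip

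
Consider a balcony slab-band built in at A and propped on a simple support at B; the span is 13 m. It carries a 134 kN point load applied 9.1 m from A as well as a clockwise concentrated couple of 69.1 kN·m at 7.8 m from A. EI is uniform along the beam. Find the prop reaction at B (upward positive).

R_B = 82.21 kN

Choose R_B as the redundant. The primary structure is the cantilever fixed at A.
Deflection at B on the released cantilever, summing each load's contribution:
  point load 134 at a = 9.1: Pa²(3L − a)/(6EI) = 55298/EI
  clockwise couple 69.1 at a = 7.8: M₀a(2L − a)/(2EI) = 4905/EI
  δ_0 = 60202/EI
Flexibility coefficient — unit upward force at B: δ_{BB} = L³/(3EI) = 732.3/EI.
Compatibility at B: δ_0 − R_B·δ_{BB} = 0, so R_B = 60202/732.3 = 82.21 kN.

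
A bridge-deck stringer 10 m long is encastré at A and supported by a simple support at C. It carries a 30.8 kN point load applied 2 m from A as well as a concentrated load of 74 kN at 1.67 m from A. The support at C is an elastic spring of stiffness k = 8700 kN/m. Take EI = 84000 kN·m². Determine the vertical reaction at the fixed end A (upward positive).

R_A = 100.3 kN

Choose R_C as the redundant. The primary structure is the cantilever fixed at A.
Free-end deflection of the primary structure under the applied loading (downward +):
  point load 30.8 at a = 2: Pa²(3L − a)/(6EI) = 574.9/EI
  point load 74 at a = 1.67: Pa²(3L − a)/(6EI) = 974.5/EI
  δ_0 = 1549/EI
Flexibility coefficient — unit upward force at C: δ_{CC} = L³/(3EI) = 333.3/EI.
With EI = 84000 kN·m²: δ_0 = 0.018445 m and δ_{CC} = 0.003968 m/kN.
Compatibility — the spring shortens by R_C/k under the reaction it provides: δ_0 − R_C·δ_{CC} = R_C/k. With 1/k = 0.000115 m/kN, R_C = δ_0 / (δ_{CC} + 1/k) = 0.018445 / (0.003968 + 0.000115) = 4.517 kN.
Vertical equilibrium: R_A = ΣP − R_C = 104.8 − 4.517 = 100.3 kN.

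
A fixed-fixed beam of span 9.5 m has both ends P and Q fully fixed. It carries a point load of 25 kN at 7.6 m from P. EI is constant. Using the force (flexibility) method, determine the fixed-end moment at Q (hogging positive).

M_Q = 30.4 kN·m

Take the two fixed-end moments M_P, M_Q as redundants; the released structure is the simple span PQ.
Simple-span end rotations at P and Q under the given loads:
  at P: point load 25 at a = 7.6: Pab(L + b)/(6LEI) = 72.2/EI
  at Q: point load 25 at a = 7.6: Pab(L + a)/(6LEI) = 108.3/EI
  θ_P0 = 72.2/EI,  θ_Q0 = 108.3/EI
Flexibility coefficients: a unit moment at one end gives L/(3EI) there and L/(6EI) at the far end, so f₁₁ = f₂₂ = 3.167/EI and f₁₂ = f₂₁ = 1.583/EI.
Compatibility — zero rotation at each built-in end:
  3.167 M_P + 1.583 M_Q = 72.2
  1.583 M_P + 3.167 M_Q = 108.3
Solving the pair gives M_P = 7.6 kN·m and M_Q = 30.4 kN·m (hogging).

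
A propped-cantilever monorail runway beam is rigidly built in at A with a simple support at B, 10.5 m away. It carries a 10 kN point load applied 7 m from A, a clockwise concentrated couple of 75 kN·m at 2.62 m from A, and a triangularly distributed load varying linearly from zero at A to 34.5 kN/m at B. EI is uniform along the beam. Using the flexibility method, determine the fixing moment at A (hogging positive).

Remove the prop at B; the released (primary) structure is a cantilever built in at A.
Deflection at B on the released cantilever, summing each load's contribution:
  point load 10 at a = 7: Pa²(3L − a)/(6EI) = 2001/EI
  clockwise couple 75 at a = 2.62: M₀a(2L − a)/(2EI) = 1806/EI
  triangular load, peak 34.5 at the free end: 11w₀L⁴/(120EI) = 38440/EI
  δ_0 = 42247/EI
Tip deflection under a unit load at B: L³/(3EI) = 385.9/EI.
Compatibility at B: δ_0 − R_B·δ_{BB} = 0, so R_B = 42247/385.9 = 109.5 kN.
Moment equilibrium about A: M_A = Σ(load moments about A) − R_B·L = 1413 − 109.5×10.5 = 263.3 kN·m.

M_A = 263.3 kN·m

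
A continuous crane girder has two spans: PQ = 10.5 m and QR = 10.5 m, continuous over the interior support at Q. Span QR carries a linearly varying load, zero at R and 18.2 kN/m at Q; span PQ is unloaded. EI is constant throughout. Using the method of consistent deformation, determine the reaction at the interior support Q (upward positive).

R_Q = 76.44 kN

Release continuity at Q by inserting a hinge; the redundant is the internal moment M_Q. The primary structure is two simply-supported spans PQ and QR.
End slopes at the hinge Q, treating each span as simply supported:
  span QR: triangular load, peak 18.2: w₀L³/(45EI) = 468.2/EI
  relative rotation θ_0 = (0 + 468.2)/EI = 468.2/EI
A unit hogging moment at Q produces rotation L₁/(3EI) + L₂/(3EI) = 7/EI.
Compatibility: M_Q·(L₁+L₂)/(3EI) = θ_0, giving M_Q = 66.89 kN·m (hogging).
Span PQ, ΣM about P with M_Q applied at Q: R_Q^{PQ}·10.5 = 0 + 66.89, so R_Q^{PQ} = 6.37 kN and R_P = 0 − 6.37 = -6.37 kN.
Span QR, ΣM about R: R_Q^{QR}·10.5 = 668.9 + 66.89, so R_Q^{QR} = 70.07 kN and R_R = 95.55 − 70.07 = 25.48 kN.
R_Q = 6.37 + 70.07 = 76.44 kN.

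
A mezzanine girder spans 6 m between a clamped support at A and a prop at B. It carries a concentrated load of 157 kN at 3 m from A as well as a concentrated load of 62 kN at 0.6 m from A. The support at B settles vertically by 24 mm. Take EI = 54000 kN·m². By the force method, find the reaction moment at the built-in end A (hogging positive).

M_A = 316.4 kN·m

Take the reaction at B as the redundant and release it; the primary structure is a cantilever fixed at A.
Deflection at B on the released cantilever, summing each load's contribution:
  point load 157 at a = 3: Pa²(3L − a)/(6EI) = 3532/EI
  point load 62 at a = 0.6: Pa²(3L − a)/(6EI) = 64.73/EI
  δ_0 = 3597/EI
Tip deflection under a unit load at B: L³/(3EI) = 72/EI.
With EI = 54000 kN·m²: δ_0 = 0.066615 m and δ_{BB} = 0.001333 m/kN.
Compatibility — the beam at B must follow the support down by 0.024 m: δ_0 − R_B·δ_{BB} = 0.024, so R_B = (0.066615 − 0.024)/0.001333 = 31.96 kN.
Moment equilibrium about A: M_A = Σ(load moments about A) − R_B·L = 508.2 − 31.96×6 = 316.4 kN·m.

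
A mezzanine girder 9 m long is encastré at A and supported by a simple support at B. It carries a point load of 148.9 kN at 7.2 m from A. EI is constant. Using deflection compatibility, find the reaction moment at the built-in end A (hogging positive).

M_A = 128.6 kN·m

Take the reaction at B as the redundant and release it; the primary structure is a cantilever fixed at A.
Downward deflection at the released point B due to the loads:
  point load 148.9 at a = 7.2: Pa²(3L − a)/(6EI) = 25473/EI
Tip deflection under a unit load at B: L³/(3EI) = 243/EI.
Compatibility at B: δ_0 − R_B·δ_{BB} = 0, so R_B = 25473/243 = 104.8 kN.
Moment equilibrium about A: M_A = Σ(load moments about A) − R_B·L = 1072 − 104.8×9 = 128.6 kN·m.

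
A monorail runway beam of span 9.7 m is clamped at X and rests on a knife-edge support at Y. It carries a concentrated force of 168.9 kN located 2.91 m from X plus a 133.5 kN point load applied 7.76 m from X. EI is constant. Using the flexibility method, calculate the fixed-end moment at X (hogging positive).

M_X = 416.8 kN·m

Release the roller at Y. Primary structure: cantilever fixed at X.
Primary-structure tip deflection at Y by superposition:
  point load 168.9 at a = 2.91: Pa²(3L − a)/(6EI) = 6243/EI
  point load 133.5 at a = 7.76: Pa²(3L − a)/(6EI) = 28592/EI
  δ_0 = 34835/EI
Tip deflection under a unit load at Y: L³/(3EI) = 304.2/EI.
The prop prevents deflection at Y: R_Y = δ_0/δ_{YY} = 34835/304.2 = 114.5 kN.
Moment equilibrium about X: M_X = Σ(load moments about X) − R_Y·L = 1527 − 114.5×9.7 = 416.8 kN·m.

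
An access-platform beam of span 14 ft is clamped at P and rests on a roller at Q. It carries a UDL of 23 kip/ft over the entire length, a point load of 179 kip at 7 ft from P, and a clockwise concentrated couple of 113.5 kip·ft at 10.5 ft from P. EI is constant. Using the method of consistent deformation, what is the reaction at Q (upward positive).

Remove the prop at Q; the released (primary) structure is a cantilever built in at P.
Primary-structure tip deflection at Q by superposition:
  UDL 23: wL⁴/(8EI) = 110446/EI
  point load 179 at a = 7: Pa²(3L − a)/(6EI) = 51164/EI
  clockwise couple 113.5 at a = 10.5: M₀a(2L − a)/(2EI) = 10428/EI
  δ_0 = 172038/EI
Tip deflection under a unit load at Q: L³/(3EI) = 914.7/EI.
Compatibility at Q: δ_0 − R_Q·δ_{QQ} = 0, so R_Q = 172038/914.7 = 188.1 kip.

R_Q = 188.1 kip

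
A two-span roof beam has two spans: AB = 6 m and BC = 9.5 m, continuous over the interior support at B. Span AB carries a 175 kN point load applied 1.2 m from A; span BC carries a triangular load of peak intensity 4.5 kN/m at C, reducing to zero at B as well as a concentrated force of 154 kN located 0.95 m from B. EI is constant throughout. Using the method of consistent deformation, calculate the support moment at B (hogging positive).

Release continuity at B by inserting a hinge; the redundant is the internal moment M_B. The primary structure is two simply-supported spans AB and BC.
End slopes at the hinge B, treating each span as simply supported:
  span AB: point load 175 at a = 1.2: Pab(L + a)/(6LEI) = 201.6/EI
  span BC: triangular load, peak 4.5: 7w₀L³/(360EI) = 75.02/EI
  span BC: point load 154 at a = 0.95: Pab(L + b)/(6LEI) = 396.1/EI
  relative rotation θ_0 = (201.6 + 471.1)/EI = 672.7/EI
A unit hogging moment at B produces rotation L₁/(3EI) + L₂/(3EI) = 5.167/EI.
Compatibility: M_B·(L₁+L₂)/(3EI) = θ_0, giving M_B = 130.2 kN·m (hogging).

M_B = 130.2 kN·m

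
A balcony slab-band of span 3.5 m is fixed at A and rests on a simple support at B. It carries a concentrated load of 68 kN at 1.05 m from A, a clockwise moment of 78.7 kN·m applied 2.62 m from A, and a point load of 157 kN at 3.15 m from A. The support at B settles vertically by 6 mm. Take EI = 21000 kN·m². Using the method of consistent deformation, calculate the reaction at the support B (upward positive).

Choose R_B as the redundant. The primary structure is the cantilever fixed at A.
Downward deflection at the released point B due to the loads:
  point load 68 at a = 1.05: Pa²(3L − a)/(6EI) = 118.1/EI
  clockwise couple 78.7 at a = 2.62: M₀a(2L − a)/(2EI) = 451.6/EI
  point load 157 at a = 3.15: Pa²(3L − a)/(6EI) = 1908/EI
  δ_0 = 2478/EI
Tip deflection under a unit load at B: L³/(3EI) = 14.29/EI.
With EI = 21000 kN·m²: δ_0 = 0.118 m and δ_{BB} = 0.000681 m/kN.
Compatibility — the beam at B must follow the support down by 0.006 m: δ_0 − R_B·δ_{BB} = 0.006, so R_B = (0.118 − 0.006)/0.000681 = 164.6 kN.

R_B = 164.6 kN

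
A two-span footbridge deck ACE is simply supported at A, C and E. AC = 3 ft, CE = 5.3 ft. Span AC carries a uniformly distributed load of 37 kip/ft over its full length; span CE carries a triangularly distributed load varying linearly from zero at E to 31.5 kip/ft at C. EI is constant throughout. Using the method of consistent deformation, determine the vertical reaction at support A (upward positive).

R_A = 37.93 kip

Insert a hinge at C; M_C is the redundant, and each span becomes simply supported.
Rotations at C on the released spans (each span's end-slope, ×1/EI):
  span AC: UDL 37: wL³/(24EI) = 41.62/EI
  span CE: triangular load, peak 31.5: w₀L³/(45EI) = 104.2/EI
  relative rotation θ_0 = (41.62 + 104.2)/EI = 145.8/EI
A unit hogging moment at C produces rotation L₁/(3EI) + L₂/(3EI) = 2.767/EI.
Slope continuity at C: θ_0 = M_C·2.767/EI, so M_C = 145.8/2.767 = 52.71 kip·ft (hogging).
Span AC, ΣM about A with M_C applied at C: R_C^{AC}·3 = 166.5 + 52.71, so R_C^{AC} = 73.07 kip and R_A = 111 − 73.07 = 37.93 kip.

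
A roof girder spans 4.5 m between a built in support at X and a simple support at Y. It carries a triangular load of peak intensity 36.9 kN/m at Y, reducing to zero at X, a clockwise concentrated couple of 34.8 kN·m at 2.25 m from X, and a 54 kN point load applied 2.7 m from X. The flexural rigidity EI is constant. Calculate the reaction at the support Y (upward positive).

Take the reaction at Y as the redundant and release it; the primary structure is a cantilever fixed at X.
Downward deflection at the released point Y due to the loads:
  triangular load, peak 36.9 at the free end: 11w₀L⁴/(120EI) = 1387/EI
  clockwise couple 34.8 at a = 2.25: M₀a(2L − a)/(2EI) = 264.3/EI
  point load 54 at a = 2.7: Pa²(3L − a)/(6EI) = 708.6/EI
  δ_0 = 2360/EI
Tip deflection under a unit load at Y: L³/(3EI) = 30.38/EI.
The prop prevents deflection at Y: R_Y = δ_0/δ_{YY} = 2360/30.38 = 77.69 kN.

R_Y = 77.69 kN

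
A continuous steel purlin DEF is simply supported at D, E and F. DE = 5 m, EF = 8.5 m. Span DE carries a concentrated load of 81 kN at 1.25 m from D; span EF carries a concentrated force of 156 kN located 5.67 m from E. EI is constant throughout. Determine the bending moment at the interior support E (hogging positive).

Take M_E as the redundant. Released structure: two simple spans DE and EF with a hinge at E.
End slopes at the hinge E, treating each span as simply supported:
  span DE: point load 81 at a = 1.25: Pab(L + a)/(6LEI) = 79.1/EI
  span EF: point load 156 at a = 5.67: Pab(L + b)/(6LEI) = 556.1/EI
  relative rotation θ_0 = (79.1 + 556.1)/EI = 635.2/EI
A unit hogging moment at E produces rotation L₁/(3EI) + L₂/(3EI) = 4.5/EI.
Slope continuity at E: θ_0 = M_E·4.5/EI, so M_E = 635.2/4.5 = 141.2 kN·m (hogging).

M_E = 141.2 kN·m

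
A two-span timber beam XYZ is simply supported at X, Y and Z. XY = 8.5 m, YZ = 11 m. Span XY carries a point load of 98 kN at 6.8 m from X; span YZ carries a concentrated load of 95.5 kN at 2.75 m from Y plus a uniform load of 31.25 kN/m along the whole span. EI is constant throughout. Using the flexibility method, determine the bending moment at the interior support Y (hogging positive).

M_Y = 416.1 kN·m

Take M_Y as the redundant. Released structure: two simple spans XY and YZ with a hinge at Y.
Rotations at Y on the released spans (each span's end-slope, ×1/EI):
  span XY: point load 98 at a = 6.8: Pab(L + a)/(6LEI) = 339.9/EI
  span YZ: point load 95.5 at a = 2.75: Pab(L + b)/(6LEI) = 631.9/EI
  span YZ: UDL 31.25: wL³/(24EI) = 1733/EI
  relative rotation θ_0 = (339.9 + 2365)/EI = 2705/EI
A unit hogging moment at Y produces rotation L₁/(3EI) + L₂/(3EI) = 6.5/EI.
Compatibility: M_Y·(L₁+L₂)/(3EI) = θ_0, giving M_Y = 416.1 kN·m (hogging).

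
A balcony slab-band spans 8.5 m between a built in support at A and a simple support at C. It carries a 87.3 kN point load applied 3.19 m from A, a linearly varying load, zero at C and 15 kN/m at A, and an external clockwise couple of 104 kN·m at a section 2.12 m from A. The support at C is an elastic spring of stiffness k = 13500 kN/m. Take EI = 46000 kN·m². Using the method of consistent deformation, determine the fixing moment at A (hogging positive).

M_A = 254.6 kN·m

Release the roller at C. Primary structure: cantilever fixed at A.
Primary-structure tip deflection at C by superposition:
  point load 87.3 at a = 3.19: Pa²(3L − a)/(6EI) = 3303/EI
  triangular load, peak 15 at the fixed end: w₀L⁴/(30EI) = 2610/EI
  clockwise couple 104 at a = 2.12: M₀a(2L − a)/(2EI) = 1640/EI
  δ_0 = 7554/EI
Flexibility coefficient — unit upward force at C: δ_{CC} = L³/(3EI) = 204.7/EI.
With EI = 46000 kN·m²: δ_0 = 0.16421 m and δ_{CC} = 0.00445 m/kN.
Compatibility — the spring shortens by R_C/k under the reaction it provides: δ_0 − R_C·δ_{CC} = R_C/k. With 1/k = 0.000074 m/kN, R_C = δ_0 / (δ_{CC} + 1/k) = 0.16421 / (0.00445 + 0.000074) = 36.3 kN.
Moment equilibrium about A: M_A = Σ(load moments about A) − R_C·L = 563.1 − 36.3×8.5 = 254.6 kN·m.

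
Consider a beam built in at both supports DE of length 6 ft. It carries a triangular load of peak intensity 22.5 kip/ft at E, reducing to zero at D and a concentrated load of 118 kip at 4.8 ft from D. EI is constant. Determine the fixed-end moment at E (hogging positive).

Take the two fixed-end moments M_D, M_E as redundants; the released structure is the simple span DE.
Simple-span end rotations at D and E under the given loads:
  at D: triangular load, peak 22.5: 7w₀L³/(360EI) = 94.5/EI
  at E: triangular load, peak 22.5: w₀L³/(45EI) = 108/EI
  at D: point load 118 at a = 4.8: Pab(L + b)/(6LEI) = 135.9/EI
  at E: point load 118 at a = 4.8: Pab(L + a)/(6LEI) = 203.9/EI
  θ_D0 = 230.4/EI,  θ_E0 = 311.9/EI
Flexibility coefficients: a unit moment at one end gives L/(3EI) there and L/(6EI) at the far end, so f₁₁ = f₂₂ = 2/EI and f₁₂ = f₂₁ = 1/EI.
Compatibility — zero rotation at each built-in end:
  2 M_D + 1 M_E = 230.4
  1 M_D + 2 M_E = 311.9
Solving the pair gives M_D = 49.66 kip·ft and M_E = 131.1 kip·ft (hogging).

M_E = 131.1 kip·ft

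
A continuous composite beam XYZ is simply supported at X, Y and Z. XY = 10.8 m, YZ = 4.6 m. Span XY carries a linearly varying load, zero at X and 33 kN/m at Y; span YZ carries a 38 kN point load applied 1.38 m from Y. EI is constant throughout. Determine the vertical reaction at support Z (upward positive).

R_Z = -29.75 kN

Insert a hinge at Y; M_Y is the redundant, and each span becomes simply supported.
End slopes at the hinge Y, treating each span as simply supported:
  span XY: triangular load, peak 33: w₀L³/(45EI) = 923.8/EI
  span YZ: point load 38 at a = 1.38: Pab(L + b)/(6LEI) = 47.84/EI
  relative rotation θ_0 = (923.8 + 47.84)/EI = 971.6/EI
A unit hogging moment at Y produces rotation L₁/(3EI) + L₂/(3EI) = 5.133/EI.
Slope continuity at Y: θ_0 = M_Y·5.133/EI, so M_Y = 971.6/5.133 = 189.3 kN·m (hogging).
Span YZ, ΣM about Z: R_Y^{YZ}·4.6 = 122.4 + 189.3, so R_Y^{YZ} = 67.75 kN and R_Z = 38 − 67.75 = -29.75 kN.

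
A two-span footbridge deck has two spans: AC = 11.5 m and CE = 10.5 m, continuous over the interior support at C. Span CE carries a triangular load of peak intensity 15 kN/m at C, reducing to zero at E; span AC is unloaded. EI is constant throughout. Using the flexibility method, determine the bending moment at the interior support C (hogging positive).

Insert a hinge at C; M_C is the redundant, and each span becomes simply supported.
Discontinuity in slope at C on the released structure — sum the simple-span end rotations:
  span CE: triangular load, peak 15: w₀L³/(45EI) = 385.9/EI
  relative rotation θ_0 = (0 + 385.9)/EI = 385.9/EI
A unit hogging moment at C produces rotation L₁/(3EI) + L₂/(3EI) = 7.333/EI.
Slope continuity at C: θ_0 = M_C·7.333/EI, so M_C = 385.9/7.333 = 52.62 kN·m (hogging).

M_C = 52.62 kN·m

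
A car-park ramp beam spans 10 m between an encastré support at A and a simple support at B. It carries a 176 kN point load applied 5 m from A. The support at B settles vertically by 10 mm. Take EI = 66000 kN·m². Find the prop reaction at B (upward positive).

Take the reaction at B as the redundant and release it; the primary structure is a cantilever fixed at A.
Free-end deflection of the primary structure under the applied loading (downward +):
  point load 176 at a = 5: Pa²(3L − a)/(6EI) = 18333/EI
Tip deflection under a unit load at B: L³/(3EI) = 333.3/EI.
With EI = 66000 kN·m²: δ_0 = 0.27778 m and δ_{BB} = 0.005051 m/kN.
Compatibility — the beam at B must follow the support down by 0.01 m: δ_0 − R_B·δ_{BB} = 0.01, so R_B = (0.27778 − 0.01)/0.005051 = 53.02 kN.

R_B = 53.02 kN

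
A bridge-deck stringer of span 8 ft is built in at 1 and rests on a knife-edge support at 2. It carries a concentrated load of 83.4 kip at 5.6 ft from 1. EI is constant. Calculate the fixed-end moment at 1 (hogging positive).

Remove the prop at 2; the released (primary) structure is a cantilever built in at 1.
Deflection at 2 on the released cantilever, summing each load's contribution:
  point load 83.4 at a = 5.6: Pa²(3L − a)/(6EI) = 8021/EI
Tip deflection under a unit load at 2: L³/(3EI) = 170.7/EI.
The prop prevents deflection at 2: R_2 = δ_0/δ_{22} = 8021/170.7 = 47 kip.
Moment equilibrium about 1: M_1 = Σ(load moments about 1) − R_2·L = 467 − 47×8 = 91.07 kip·ft.

M_1 = 91.07 kip·ft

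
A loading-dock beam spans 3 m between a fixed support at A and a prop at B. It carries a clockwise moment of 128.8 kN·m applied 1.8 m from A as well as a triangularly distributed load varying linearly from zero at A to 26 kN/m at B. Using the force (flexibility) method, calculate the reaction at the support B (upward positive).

Release the roller at B. Primary structure: cantilever fixed at A.
Downward deflection at the released point B due to the loads:
  clockwise couple 128.8 at a = 1.8: M₀a(2L − a)/(2EI) = 486.9/EI
  triangular load, peak 26 at the free end: 11w₀L⁴/(120EI) = 193.1/EI
  δ_0 = 679.9/EI
Tip deflection under a unit load at B: L³/(3EI) = 9/EI.
The prop prevents deflection at B: R_B = δ_0/δ_{BB} = 679.9/9 = 75.55 kN.

R_B = 75.55 kN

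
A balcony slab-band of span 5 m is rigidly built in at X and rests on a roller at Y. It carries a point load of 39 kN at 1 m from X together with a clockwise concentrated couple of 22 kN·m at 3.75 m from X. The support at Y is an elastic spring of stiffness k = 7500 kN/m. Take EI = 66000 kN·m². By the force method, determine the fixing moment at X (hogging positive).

M_X = 26.44 kN·m

Remove the prop at Y; the released (primary) structure is a cantilever built in at X.
Deflection at Y on the released cantilever, summing each load's contribution:
  point load 39 at a = 1: Pa²(3L − a)/(6EI) = 91/EI
  clockwise couple 22 at a = 3.75: M₀a(2L − a)/(2EI) = 257.8/EI
  δ_0 = 348.8/EI
Flexibility coefficient — unit upward force at Y: δ_{YY} = L³/(3EI) = 41.67/EI.
With EI = 66000 kN·m²: δ_0 = 0.005285 m and δ_{YY} = 0.000631 m/kN.
Compatibility — the spring shortens by R_Y/k under the reaction it provides: δ_0 − R_Y·δ_{YY} = R_Y/k. With 1/k = 0.000133 m/kN, R_Y = δ_0 / (δ_{YY} + 1/k) = 0.005285 / (0.000631 + 0.000133) = 6.912 kN.
Moment equilibrium about X: M_X = Σ(load moments about X) − R_Y·L = 61 − 6.912×5 = 26.44 kN·m.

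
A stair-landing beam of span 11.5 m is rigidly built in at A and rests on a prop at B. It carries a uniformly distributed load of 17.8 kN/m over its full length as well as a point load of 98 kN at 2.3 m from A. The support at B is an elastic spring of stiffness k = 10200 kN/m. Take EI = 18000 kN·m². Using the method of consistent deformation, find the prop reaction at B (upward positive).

Remove the prop at B; the released (primary) structure is a cantilever built in at A.
Free-end deflection of the primary structure under the applied loading (downward +):
  UDL 17.8: wL⁴/(8EI) = 38915/EI
  point load 98 at a = 2.3: Pa²(3L − a)/(6EI) = 2782/EI
  δ_0 = 41698/EI
Tip deflection under a unit load at B: L³/(3EI) = 507/EI.
With EI = 18000 kN·m²: δ_0 = 2.3165 m and δ_{BB} = 0.028164 m/kN.
Compatibility — the spring shortens by R_B/k under the reaction it provides: δ_0 − R_B·δ_{BB} = R_B/k. With 1/k = 0.000098 m/kN, R_B = δ_0 / (δ_{BB} + 1/k) = 2.3165 / (0.028164 + 0.000098) = 81.97 kN.

R_B = 81.97 kN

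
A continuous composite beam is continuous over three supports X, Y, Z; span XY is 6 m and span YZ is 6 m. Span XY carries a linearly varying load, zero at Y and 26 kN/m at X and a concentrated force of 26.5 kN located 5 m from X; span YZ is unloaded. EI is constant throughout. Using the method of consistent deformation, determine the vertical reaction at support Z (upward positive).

R_Z = -6.237 kN

Insert a hinge at Y; M_Y is the redundant, and each span becomes simply supported.
End slopes at the hinge Y, treating each span as simply supported:
  span XY: triangular load, peak 26: 7w₀L³/(360EI) = 109.2/EI
  span XY: point load 26.5 at a = 5: Pab(L + a)/(6LEI) = 40.49/EI
  relative rotation θ_0 = (149.7 + 0)/EI = 149.7/EI
A unit hogging moment at Y produces rotation L₁/(3EI) + L₂/(3EI) = 4/EI.
Slope continuity at Y: θ_0 = M_Y·4/EI, so M_Y = 149.7/4 = 37.42 kN·m (hogging).
Span YZ, ΣM about Z: R_Y^{YZ}·6 = 0 + 37.42, so R_Y^{YZ} = 6.237 kN and R_Z = 0 − 6.237 = -6.237 kN.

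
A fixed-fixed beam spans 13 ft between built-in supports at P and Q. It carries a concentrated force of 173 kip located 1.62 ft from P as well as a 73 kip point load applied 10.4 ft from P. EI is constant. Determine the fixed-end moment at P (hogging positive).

M_P = 245.1 kip·ft

Take the two fixed-end moments M_P, M_Q as redundants; the released structure is the simple span PQ.
Simple-span end rotations at P and Q under the given loads:
  at P: point load 173 at a = 1.62: Pab(L + b)/(6LEI) = 996.9/EI
  at Q: point load 173 at a = 1.62: Pab(L + a)/(6LEI) = 597.8/EI
  at P: point load 73 at a = 10.4: Pab(L + b)/(6LEI) = 394.8/EI
  at Q: point load 73 at a = 10.4: Pab(L + a)/(6LEI) = 592.2/EI
  θ_P0 = 1392/EI,  θ_Q0 = 1190/EI
Flexibility coefficients: a unit moment at one end gives L/(3EI) there and L/(6EI) at the far end, so f₁₁ = f₂₂ = 4.333/EI and f₁₂ = f₂₁ = 2.167/EI.
Compatibility — zero rotation at each built-in end:
  4.333 M_P + 2.167 M_Q = 1392
  2.167 M_P + 4.333 M_Q = 1190
Solving the pair gives M_P = 245.1 kip·ft and M_Q = 152 kip·ft (hogging).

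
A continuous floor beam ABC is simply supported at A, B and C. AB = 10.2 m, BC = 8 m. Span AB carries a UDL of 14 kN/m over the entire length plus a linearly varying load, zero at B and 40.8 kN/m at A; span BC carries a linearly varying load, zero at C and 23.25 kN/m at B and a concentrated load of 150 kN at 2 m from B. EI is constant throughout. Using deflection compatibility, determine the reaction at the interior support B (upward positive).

Release continuity at B by inserting a hinge; the redundant is the internal moment M_B. The primary structure is two simply-supported spans AB and BC.
Rotations at B on the released spans (each span's end-slope, ×1/EI):
  span AB: UDL 14: wL³/(24EI) = 619/EI
  span AB: triangular load, peak 40.8: 7w₀L³/(360EI) = 841.9/EI
  span BC: triangular load, peak 23.25: w₀L³/(45EI) = 264.5/EI
  span BC: point load 150 at a = 2: Pab(L + b)/(6LEI) = 525/EI
  relative rotation θ_0 = (1461 + 789.5)/EI = 2250/EI
A unit hogging moment at B produces rotation L₁/(3EI) + L₂/(3EI) = 6.067/EI.
Compatibility: M_B·(L₁+L₂)/(3EI) = θ_0, giving M_B = 371 kN·m (hogging).
Span AB, ΣM about A with M_B applied at B: R_B^{AB}·10.2 = 1436 + 371, so R_B^{AB} = 177.1 kN and R_A = 350.9 − 177.1 = 173.8 kN.
Span BC, ΣM about C: R_B^{BC}·8 = 1396 + 371, so R_B^{BC} = 220.9 kN and R_C = 243 − 220.9 = 22.13 kN.
R_B = 177.1 + 220.9 = 398 kN.

R_B = 398 kN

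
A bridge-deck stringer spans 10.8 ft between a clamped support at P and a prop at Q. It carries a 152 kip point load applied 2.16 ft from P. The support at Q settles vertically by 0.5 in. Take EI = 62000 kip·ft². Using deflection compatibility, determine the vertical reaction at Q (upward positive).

Remove the prop at Q; the released (primary) structure is a cantilever built in at P.
Deflection at Q on the released cantilever, summing each load's contribution:
  point load 152 at a = 2.16: Pa²(3L − a)/(6EI) = 3574/EI
Flexibility coefficient — unit upward force at Q: δ_{QQ} = L³/(3EI) = 419.9/EI.
With EI = 62000 kip·ft²: δ_0 = 0.057649 ft and δ_{QQ} = 0.006773 ft/kip.
Compatibility — the beam at Q must follow the support down by 0.04167 ft: δ_0 − R_Q·δ_{QQ} = 0.04167, so R_Q = (0.057649 − 0.04167)/0.006773 = 2.36 kip.

R_Q = 2.36 kip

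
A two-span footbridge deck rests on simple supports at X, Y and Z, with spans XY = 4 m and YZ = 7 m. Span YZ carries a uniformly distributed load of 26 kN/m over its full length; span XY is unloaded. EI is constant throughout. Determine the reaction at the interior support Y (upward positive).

Release continuity at Y by inserting a hinge; the redundant is the internal moment M_Y. The primary structure is two simply-supported spans XY and YZ.
Rotations at Y on the released spans (each span's end-slope, ×1/EI):
  span YZ: UDL 26: wL³/(24EI) = 371.6/EI
  relative rotation θ_0 = (0 + 371.6)/EI = 371.6/EI
A unit hogging moment at Y produces rotation L₁/(3EI) + L₂/(3EI) = 3.667/EI.
Compatibility: M_Y·(L₁+L₂)/(3EI) = θ_0, giving M_Y = 101.3 kN·m (hogging).
Span XY, ΣM about X with M_Y applied at Y: R_Y^{XY}·4 = 0 + 101.3, so R_Y^{XY} = 25.34 kN and R_X = 0 − 25.34 = -25.34 kN.
Span YZ, ΣM about Z: R_Y^{YZ}·7 = 637 + 101.3, so R_Y^{YZ} = 105.5 kN and R_Z = 182 − 105.5 = 76.52 kN.
R_Y = 25.34 + 105.5 = 130.8 kN.

R_Y = 130.8 kN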